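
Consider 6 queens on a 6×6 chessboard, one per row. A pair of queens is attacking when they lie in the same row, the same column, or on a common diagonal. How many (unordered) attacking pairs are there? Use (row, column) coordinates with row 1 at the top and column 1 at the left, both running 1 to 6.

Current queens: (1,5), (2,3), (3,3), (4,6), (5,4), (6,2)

2

Same column: (2,3)–(3,3) (column 3).
Same diagonal: (1,5)–(3,3) (|1−3| = |5−3| = 2).
Total attacking pairs: 2.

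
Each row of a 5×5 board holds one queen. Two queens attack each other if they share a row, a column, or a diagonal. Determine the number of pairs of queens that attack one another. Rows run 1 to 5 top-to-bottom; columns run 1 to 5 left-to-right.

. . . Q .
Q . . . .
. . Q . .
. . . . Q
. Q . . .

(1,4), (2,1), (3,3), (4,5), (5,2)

0

All columns are distinct and no two queens satisfy |Δrow| = |Δcol|, so no pair attacks.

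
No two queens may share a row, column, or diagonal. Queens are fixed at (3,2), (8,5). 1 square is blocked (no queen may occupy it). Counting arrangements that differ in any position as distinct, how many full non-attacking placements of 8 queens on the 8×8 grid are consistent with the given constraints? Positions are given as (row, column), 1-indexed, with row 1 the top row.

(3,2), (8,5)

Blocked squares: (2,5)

3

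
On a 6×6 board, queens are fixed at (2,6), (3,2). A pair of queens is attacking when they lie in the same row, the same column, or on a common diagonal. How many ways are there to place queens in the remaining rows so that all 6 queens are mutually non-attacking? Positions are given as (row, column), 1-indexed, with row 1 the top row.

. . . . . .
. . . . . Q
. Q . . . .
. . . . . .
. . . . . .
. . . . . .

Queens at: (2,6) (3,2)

1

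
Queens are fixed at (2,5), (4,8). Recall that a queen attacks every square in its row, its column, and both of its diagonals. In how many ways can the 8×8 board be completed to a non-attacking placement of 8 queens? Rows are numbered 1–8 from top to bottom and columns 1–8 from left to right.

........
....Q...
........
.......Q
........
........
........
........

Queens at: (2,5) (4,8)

Branch on row 1: col 1 → 0; col 2 → 0; col 3 → 2; col 7 → 0.
Sum: 0 + 0 + 2 + 0 = 2.

2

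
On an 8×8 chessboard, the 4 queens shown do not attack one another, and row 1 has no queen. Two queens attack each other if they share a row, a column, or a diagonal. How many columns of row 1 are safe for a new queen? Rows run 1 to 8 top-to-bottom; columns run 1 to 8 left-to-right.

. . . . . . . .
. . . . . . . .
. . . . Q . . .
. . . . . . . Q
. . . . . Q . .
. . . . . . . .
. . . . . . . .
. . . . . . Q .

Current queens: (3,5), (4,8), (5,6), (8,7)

(3,5) attacks row 1 at column 5 and diagonals 3, 7.
(4,8) attacks row 1 at column 8 and diagonals 5.
(5,6) attacks row 1 at column 6 and diagonals 2.
(8,7) attacks row 1 at column 7.
Attacked columns: {2, 3, 5, 6, 7, 8}. Safe: {1, 4}.

2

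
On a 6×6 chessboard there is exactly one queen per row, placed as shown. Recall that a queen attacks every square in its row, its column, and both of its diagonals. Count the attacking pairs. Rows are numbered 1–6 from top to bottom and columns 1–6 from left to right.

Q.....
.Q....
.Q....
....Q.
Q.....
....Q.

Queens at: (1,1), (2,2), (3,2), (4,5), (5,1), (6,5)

Same column: (1,1)–(5,1) (column 1); (2,2)–(3,2) (column 2); (4,5)–(6,5) (column 5).
Same diagonal: (1,1)–(2,2) (|1−2| = |1−2| = 1); (3,2)–(6,5) (|3−6| = |2−5| = 3).
Total attacking pairs: 5.

5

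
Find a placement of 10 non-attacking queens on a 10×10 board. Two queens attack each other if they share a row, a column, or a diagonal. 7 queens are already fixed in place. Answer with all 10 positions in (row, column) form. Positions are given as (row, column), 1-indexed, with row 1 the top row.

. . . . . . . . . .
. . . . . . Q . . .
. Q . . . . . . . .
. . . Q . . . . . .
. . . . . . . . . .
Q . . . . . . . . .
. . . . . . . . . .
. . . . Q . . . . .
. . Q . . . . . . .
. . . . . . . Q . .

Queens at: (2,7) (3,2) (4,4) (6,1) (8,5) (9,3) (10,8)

(1,9) (2,7) (3,2) (4,4) (5,6) (6,1) (7,10) (8,5) (9,3) (10,8)

Row 1: attacked by (2,7)→{6,7,8}; (3,2)→{2,4}; (4,4)→{1,4,7}; (6,1)→{1,6}; (8,5)→{5}; (9,3)→{3}; (10,8)→{8}. Safe: 9, 10. Place at column 9.
Row 5: attacked by (1,9)→{5,9}; (2,7)→{4,7,10}; (3,2)→{2,4}; (4,4)→{3,4,5}; (6,1)→{1,2}; (8,5)→{2,5,8}; (9,3)→{3,7}; (10,8)→{3,8}. Safe: 6. Place at column 6.
Row 7: attacked by (1,9)→{3,9}; (2,7)→{2,7}; (3,2)→{2,6}; (4,4)→{1,4,7}; (5,6)→{4,6,8}; (6,1)→{1,2}; (8,5)→{4,5,6}; (9,3)→{1,3,5}; (10,8)→{5,8}. Safe: 10. Place at column 10.
Columns [9, 7, 2, 4, 6, 1, 10, 5, 3, 8], r−c [-8, -5, 1, 0, -1, 5, -3, 3, 6, 2], r+c [10, 9, 5, 8, 11, 7, 17, 13, 12, 18] are all distinct, so no two queens attack.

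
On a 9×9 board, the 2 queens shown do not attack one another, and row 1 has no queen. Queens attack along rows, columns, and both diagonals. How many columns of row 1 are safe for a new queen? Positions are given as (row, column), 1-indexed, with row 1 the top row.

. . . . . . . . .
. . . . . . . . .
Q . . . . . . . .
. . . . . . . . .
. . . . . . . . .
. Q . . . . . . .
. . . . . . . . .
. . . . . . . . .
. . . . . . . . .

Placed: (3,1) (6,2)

(3,1) attacks row 1 at column 1 and diagonals 3.
(6,2) attacks row 1 at column 2 and diagonals 7.
Attacked columns: {1, 2, 3, 7}. Safe: {4, 5, 6, 8, 9}.

5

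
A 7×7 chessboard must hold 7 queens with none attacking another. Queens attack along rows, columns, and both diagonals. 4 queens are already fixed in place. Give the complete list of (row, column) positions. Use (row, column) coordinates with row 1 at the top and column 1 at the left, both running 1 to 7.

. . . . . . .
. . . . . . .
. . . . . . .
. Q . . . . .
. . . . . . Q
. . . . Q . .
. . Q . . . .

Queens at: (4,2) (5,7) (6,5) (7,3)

Row 1: attacked by (4,2)→{2,5}; (5,7)→{3,7}; (6,5)→{5}; (7,3)→{3}. Safe: 1, 4, 6. Place at column 1.
Row 2: attacked by (1,1)→{1,2}; (4,2)→{2,4}; (5,7)→{4,7}; (6,5)→{1,5}; (7,3)→{3}. Safe: 6. Place at column 6.
Row 3: attacked by (1,1)→{1,3}; (2,6)→{5,6,7}; (4,2)→{1,2,3}; (5,7)→{5,7}; (6,5)→{2,5}; (7,3)→{3,7}. Safe: 4. Place at column 4.
Columns [1, 6, 4, 2, 7, 5, 3], r−c [0, -4, -1, 2, -2, 1, 4], r+c [2, 8, 7, 6, 12, 11, 10] are all distinct, so no two queens attack.

(1,1) (2,6) (3,4) (4,2) (5,7) (6,5) (7,3)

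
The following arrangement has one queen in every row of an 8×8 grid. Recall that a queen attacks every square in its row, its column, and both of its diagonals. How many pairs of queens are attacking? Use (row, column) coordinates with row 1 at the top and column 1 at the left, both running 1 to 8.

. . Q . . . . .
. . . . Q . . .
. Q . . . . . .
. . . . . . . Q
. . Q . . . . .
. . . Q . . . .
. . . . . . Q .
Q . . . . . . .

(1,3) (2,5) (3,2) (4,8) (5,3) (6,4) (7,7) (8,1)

2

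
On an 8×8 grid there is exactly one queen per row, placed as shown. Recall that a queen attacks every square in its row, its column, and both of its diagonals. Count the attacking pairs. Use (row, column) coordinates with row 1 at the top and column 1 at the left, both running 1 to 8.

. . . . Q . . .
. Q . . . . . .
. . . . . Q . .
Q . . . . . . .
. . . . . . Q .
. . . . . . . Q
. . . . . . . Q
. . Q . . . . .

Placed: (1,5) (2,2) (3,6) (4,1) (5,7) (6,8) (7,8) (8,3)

2

Same column: (6,8)–(7,8) (column 8).
Same diagonal: (5,7)–(6,8) (|5−6| = |7−8| = 1).
Total attacking pairs: 2.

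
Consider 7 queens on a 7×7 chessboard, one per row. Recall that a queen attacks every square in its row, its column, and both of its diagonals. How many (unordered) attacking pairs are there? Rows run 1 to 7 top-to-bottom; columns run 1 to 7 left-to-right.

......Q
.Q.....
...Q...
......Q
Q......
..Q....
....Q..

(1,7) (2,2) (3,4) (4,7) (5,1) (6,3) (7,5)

1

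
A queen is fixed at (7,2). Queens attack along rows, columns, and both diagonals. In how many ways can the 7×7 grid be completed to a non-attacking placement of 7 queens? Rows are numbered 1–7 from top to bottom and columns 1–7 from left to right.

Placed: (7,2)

Branch on row 1: col 1 → 0; col 3 → 0; col 4 → 1; col 5 → 1; col 6 → 4; col 7 → 1.
Sum: 0 + 0 + 1 + 1 + 4 + 1 = 7.

7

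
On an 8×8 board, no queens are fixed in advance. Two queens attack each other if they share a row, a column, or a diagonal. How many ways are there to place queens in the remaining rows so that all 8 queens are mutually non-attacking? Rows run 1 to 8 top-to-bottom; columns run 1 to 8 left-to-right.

Branch on row 1: col 1 → 4; col 2 → 8; col 3 → 16; col 4 → 18; col 5 → 18; col 6 → 16; col 7 → 8; col 8 → 4.
Sum: 4 + 8 + 16 + 18 + 18 + 16 + 8 + 4 = 92.
(This is the classic 8-queens count.)

92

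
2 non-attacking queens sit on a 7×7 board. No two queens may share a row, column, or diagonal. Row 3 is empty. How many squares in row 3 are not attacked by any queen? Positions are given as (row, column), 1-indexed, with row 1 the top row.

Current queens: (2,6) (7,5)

(2,6) attacks row 3 at column 6 and diagonals 5, 7.
(7,5) attacks row 3 at column 5 and diagonals 1.
Attacked columns: {1, 5, 6, 7}. Safe: {2, 3, 4}.

3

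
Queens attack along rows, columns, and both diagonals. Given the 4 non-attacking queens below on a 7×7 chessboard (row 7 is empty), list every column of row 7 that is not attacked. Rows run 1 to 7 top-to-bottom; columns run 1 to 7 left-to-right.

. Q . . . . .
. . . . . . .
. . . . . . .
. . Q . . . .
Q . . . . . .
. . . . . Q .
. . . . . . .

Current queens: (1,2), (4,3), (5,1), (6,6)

columns 4

(1,2) attacks row 7 at column 2.
(4,3) attacks row 7 at column 3 and diagonals 6.
(5,1) attacks row 7 at column 1 and diagonals 3.
(6,6) attacks row 7 at column 6 and diagonals 5, 7.
Attacked columns: {1, 2, 3, 5, 6, 7}. Safe: {4}.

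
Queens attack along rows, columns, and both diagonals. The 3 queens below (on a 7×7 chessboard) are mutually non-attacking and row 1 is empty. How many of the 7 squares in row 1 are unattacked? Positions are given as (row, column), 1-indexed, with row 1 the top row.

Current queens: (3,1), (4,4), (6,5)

2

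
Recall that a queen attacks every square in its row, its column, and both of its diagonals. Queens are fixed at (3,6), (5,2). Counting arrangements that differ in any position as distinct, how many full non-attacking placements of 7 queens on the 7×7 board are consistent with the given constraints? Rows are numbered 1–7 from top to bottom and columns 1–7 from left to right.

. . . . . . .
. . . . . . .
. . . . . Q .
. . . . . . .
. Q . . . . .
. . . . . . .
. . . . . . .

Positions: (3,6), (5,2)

2

Branch on row 1: col 1 → 0; col 3 → 1; col 5 → 1; col 7 → 0.
Sum: 0 + 1 + 1 + 0 = 2.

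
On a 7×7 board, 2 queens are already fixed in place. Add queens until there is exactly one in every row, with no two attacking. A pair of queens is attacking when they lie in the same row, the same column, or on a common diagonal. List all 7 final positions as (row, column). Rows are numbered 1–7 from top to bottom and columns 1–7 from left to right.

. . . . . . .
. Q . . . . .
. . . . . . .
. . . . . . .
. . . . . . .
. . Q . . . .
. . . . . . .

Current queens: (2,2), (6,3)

Row 1: attacked by (2,2)→{1,2,3}; (6,3)→{3}. Safe: 4, 5, 6, 7. Place at column 7.
Row 3: attacked by (1,7)→{5,7}; (2,2)→{1,2,3}; (6,3)→{3,6}. Safe: 4. Place at column 4.
Row 4: attacked by (1,7)→{4,7}; (2,2)→{2,4}; (3,4)→{3,4,5}; (6,3)→{1,3,5}. Safe: 6. Place at column 6.
Row 5: attacked by (1,7)→{3,7}; (2,2)→{2,5}; (3,4)→{2,4,6}; (4,6)→{5,6,7}; (6,3)→{2,3,4}. Safe: 1. Place at column 1.
Row 7: attacked by (1,7)→{1,7}; (2,2)→{2,7}; (3,4)→{4}; (4,6)→{3,6}; (5,1)→{1,3}; (6,3)→{2,3,4}. Safe: 5. Place at column 5.
Columns [7, 2, 4, 6, 1, 3, 5], r−c [-6, 0, -1, -2, 4, 3, 2], r+c [8, 4, 7, 10, 6, 9, 12] are all distinct, so no two queens attack.

(1,7) (2,2) (3,4) (4,6) (5,1) (6,3) (7,5)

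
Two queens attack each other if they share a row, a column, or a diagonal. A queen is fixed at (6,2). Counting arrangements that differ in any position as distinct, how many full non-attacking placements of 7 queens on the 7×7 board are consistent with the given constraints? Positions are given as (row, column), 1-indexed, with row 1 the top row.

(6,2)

Branch on row 1: col 1 → 1; col 3 → 1; col 4 → 0; col 5 → 1; col 6 → 1.
Sum: 1 + 1 + 0 + 1 + 1 = 4.

4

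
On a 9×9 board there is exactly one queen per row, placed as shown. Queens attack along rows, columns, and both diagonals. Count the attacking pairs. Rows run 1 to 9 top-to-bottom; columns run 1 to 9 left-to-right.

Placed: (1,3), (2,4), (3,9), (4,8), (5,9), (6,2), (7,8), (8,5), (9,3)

8

Same column: (1,3)–(9,3) (column 3); (3,9)–(5,9) (column 9); (4,8)–(7,8) (column 8).
Same diagonal: (1,3)–(2,4) (|1−2| = |3−4| = 1); (3,9)–(4,8) (|3−4| = |9−8| = 1); (3,9)–(9,3) (|3−9| = |9−3| = 6); (4,8)–(5,9) (|4−5| = |8−9| = 1); (4,8)–(9,3) (|4−9| = |8−3| = 5).
Total attacking pairs: 8.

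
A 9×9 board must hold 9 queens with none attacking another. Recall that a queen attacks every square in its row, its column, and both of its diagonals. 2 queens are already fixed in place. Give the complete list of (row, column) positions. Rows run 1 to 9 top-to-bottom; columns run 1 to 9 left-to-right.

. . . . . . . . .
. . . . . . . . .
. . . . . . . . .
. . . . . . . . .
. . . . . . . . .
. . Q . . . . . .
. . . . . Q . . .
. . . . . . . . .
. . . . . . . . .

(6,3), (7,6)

(1,4) (2,2) (3,5) (4,8) (5,1) (6,3) (7,6) (8,9) (9,7)

Row 1: attacked by (6,3)→{3,8}; (7,6)→{6}. Safe: 1, 2, 4, 5, 7, 9. Place at column 4.
Row 2: attacked by (1,4)→{3,4,5}; (6,3)→{3,7}; (7,6)→{1,6}. Safe: 2, 8, 9. Place at column 2.
Row 3: attacked by (1,4)→{2,4,6}; (2,2)→{1,2,3}; (6,3)→{3,6}; (7,6)→{2,6}. Safe: 5, 7, 8, 9. Place at column 5.
Row 4: attacked by (1,4)→{1,4,7}; (2,2)→{2,4}; (3,5)→{4,5,6}; (6,3)→{1,3,5}; (7,6)→{3,6,9}. Safe: 8. Place at column 8.
Row 5: attacked by (1,4)→{4,8}; (2,2)→{2,5}; (3,5)→{3,5,7}; (4,8)→{7,8,9}; (6,3)→{2,3,4}; (7,6)→{4,6,8}. Safe: 1. Place at column 1.
Row 8: attacked by (1,4)→{4}; (2,2)→{2,8}; (3,5)→{5}; (4,8)→{4,8}; (5,1)→{1,4}; (6,3)→{1,3,5}; (7,6)→{5,6,7}. Safe: 9. Place at column 9.
Row 9: attacked by (1,4)→{4}; (2,2)→{2,9}; (3,5)→{5}; (4,8)→{3,8}; (5,1)→{1,5}; (6,3)→{3,6}; (7,6)→{4,6,8}; (8,9)→{8,9}. Safe: 7. Place at column 7.
Columns [4, 2, 5, 8, 1, 3, 6, 9, 7], r−c [-3, 0, -2, -4, 4, 3, 1, -1, 2], r+c [5, 4, 8, 12, 6, 9, 13, 17, 16] are all distinct, so no two queens attack.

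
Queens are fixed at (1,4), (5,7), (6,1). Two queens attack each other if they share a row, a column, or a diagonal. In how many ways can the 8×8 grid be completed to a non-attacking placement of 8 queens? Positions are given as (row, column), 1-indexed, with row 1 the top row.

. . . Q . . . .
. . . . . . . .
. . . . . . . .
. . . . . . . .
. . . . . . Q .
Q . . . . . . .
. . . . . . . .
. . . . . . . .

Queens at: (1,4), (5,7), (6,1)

Branch on row 2: col 2 → 1; col 6 → 1; col 8 → 0.
Sum: 1 + 1 + 0 = 2.

2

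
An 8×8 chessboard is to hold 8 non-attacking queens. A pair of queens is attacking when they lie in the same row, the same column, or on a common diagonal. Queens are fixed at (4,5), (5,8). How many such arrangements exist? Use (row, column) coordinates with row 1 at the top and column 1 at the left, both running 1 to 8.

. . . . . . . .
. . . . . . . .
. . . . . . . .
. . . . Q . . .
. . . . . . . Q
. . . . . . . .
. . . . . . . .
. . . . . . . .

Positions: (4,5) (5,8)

4

Branch on row 1: col 1 → 0; col 3 → 2; col 6 → 1; col 7 → 1.
Sum: 0 + 2 + 1 + 1 = 4.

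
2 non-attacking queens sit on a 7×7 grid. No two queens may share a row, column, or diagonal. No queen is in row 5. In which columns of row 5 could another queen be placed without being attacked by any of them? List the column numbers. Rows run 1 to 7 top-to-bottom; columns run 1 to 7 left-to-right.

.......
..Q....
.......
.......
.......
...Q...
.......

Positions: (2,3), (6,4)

columns 1, 2, 7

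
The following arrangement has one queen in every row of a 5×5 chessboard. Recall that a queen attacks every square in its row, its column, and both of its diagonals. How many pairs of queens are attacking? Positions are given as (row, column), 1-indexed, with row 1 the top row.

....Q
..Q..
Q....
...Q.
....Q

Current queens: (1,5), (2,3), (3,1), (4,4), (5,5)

Same column: (1,5)–(5,5) (column 5).
Same diagonal: (4,4)–(5,5) (|4−5| = |4−5| = 1).
Total attacking pairs: 2.

2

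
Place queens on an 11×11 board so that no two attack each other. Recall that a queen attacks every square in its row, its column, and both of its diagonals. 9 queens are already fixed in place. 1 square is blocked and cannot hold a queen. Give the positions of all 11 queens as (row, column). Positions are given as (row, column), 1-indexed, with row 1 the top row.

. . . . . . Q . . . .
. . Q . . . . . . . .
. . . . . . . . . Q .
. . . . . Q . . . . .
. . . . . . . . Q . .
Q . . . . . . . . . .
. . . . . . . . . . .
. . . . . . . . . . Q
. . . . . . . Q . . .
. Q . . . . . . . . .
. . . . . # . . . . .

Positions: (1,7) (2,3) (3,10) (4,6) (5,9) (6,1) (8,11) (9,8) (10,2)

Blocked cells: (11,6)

Row 7: attacked by (1,7)→{1,7}; (2,3)→{3,8}; (3,10)→{6,10}; (4,6)→{3,6,9}; (5,9)→{7,9,11}; (6,1)→{1,2}; (8,11)→{10,11}; (9,8)→{6,8,10}; (10,2)→{2,5}. Safe: 4. Place at column 4.
Row 11: attacked by (1,7)→{7}; (2,3)→{3}; (3,10)→{2,10}; (4,6)→{6}; (5,9)→{3,9}; (6,1)→{1,6}; (7,4)→{4,8}; (8,11)→{8,11}; (9,8)→{6,8,10}; (10,2)→{1,2,3}. Blocked: 6. Safe: 5. Place at column 5.
Columns [7, 3, 10, 6, 9, 1, 4, 11, 8, 2, 5], r−c [-6, -1, -7, -2, -4, 5, 3, -3, 1, 8, 6], r+c [8, 5, 13, 10, 14, 7, 11, 19, 17, 12, 16] are all distinct, so no two queens attack.

(1,7) (2,3) (3,10) (4,6) (5,9) (6,1) (7,4) (8,11) (9,8) (10,2) (11,5)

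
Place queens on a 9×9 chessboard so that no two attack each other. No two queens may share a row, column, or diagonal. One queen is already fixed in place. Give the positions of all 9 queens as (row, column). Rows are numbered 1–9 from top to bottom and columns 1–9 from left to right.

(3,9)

(1,2) (2,5) (3,9) (4,4) (5,1) (6,8) (7,6) (8,3) (9,7)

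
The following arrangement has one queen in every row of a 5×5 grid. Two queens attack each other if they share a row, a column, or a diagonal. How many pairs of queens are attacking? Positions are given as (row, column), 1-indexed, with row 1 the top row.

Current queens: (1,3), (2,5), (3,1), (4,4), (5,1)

Same column: (3,1)–(5,1) (column 1).
Same diagonal: (1,3)–(3,1) (|1−3| = |3−1| = 2).
Total attacking pairs: 2.

2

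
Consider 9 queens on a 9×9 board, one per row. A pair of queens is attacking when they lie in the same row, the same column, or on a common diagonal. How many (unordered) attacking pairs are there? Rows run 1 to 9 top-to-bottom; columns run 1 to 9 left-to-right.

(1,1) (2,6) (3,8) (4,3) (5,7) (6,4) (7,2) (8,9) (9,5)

0

All columns are distinct and no two queens satisfy |Δrow| = |Δcol|, so no pair attacks.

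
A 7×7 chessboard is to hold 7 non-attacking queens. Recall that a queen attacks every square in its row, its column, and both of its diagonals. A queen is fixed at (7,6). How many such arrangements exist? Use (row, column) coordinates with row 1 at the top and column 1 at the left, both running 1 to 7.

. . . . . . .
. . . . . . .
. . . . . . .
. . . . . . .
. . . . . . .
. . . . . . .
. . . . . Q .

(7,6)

7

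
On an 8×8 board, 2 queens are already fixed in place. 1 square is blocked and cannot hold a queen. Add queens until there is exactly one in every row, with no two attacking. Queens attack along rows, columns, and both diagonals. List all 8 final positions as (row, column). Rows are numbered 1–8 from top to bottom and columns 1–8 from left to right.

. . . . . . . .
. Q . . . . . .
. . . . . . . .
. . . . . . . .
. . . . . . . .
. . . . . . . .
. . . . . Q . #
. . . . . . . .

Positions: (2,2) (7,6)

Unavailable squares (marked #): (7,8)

(1,5) (2,2) (3,4) (4,7) (5,3) (6,8) (7,6) (8,1)

Row 1: attacked by (2,2)→{1,2,3}; (7,6)→{6}. Safe: 4, 5, 7, 8. Place at column 5.
Row 3: attacked by (1,5)→{3,5,7}; (2,2)→{1,2,3}; (7,6)→{2,6}. Safe: 4, 8. Place at column 4.
Row 4: attacked by (1,5)→{2,5,8}; (2,2)→{2,4}; (3,4)→{3,4,5}; (7,6)→{3,6}. Safe: 1, 7. Place at column 7.
Row 5: attacked by (1,5)→{1,5}; (2,2)→{2,5}; (3,4)→{2,4,6}; (4,7)→{6,7,8}; (7,6)→{4,6,8}. Safe: 3. Place at column 3.
Row 6: attacked by (1,5)→{5}; (2,2)→{2,6}; (3,4)→{1,4,7}; (4,7)→{5,7}; (5,3)→{2,3,4}; (7,6)→{5,6,7}. Safe: 8. Place at column 8.
Row 8: attacked by (1,5)→{5}; (2,2)→{2,8}; (3,4)→{4}; (4,7)→{3,7}; (5,3)→{3,6}; (6,8)→{6,8}; (7,6)→{5,6,7}. Safe: 1. Place at column 1.
Columns [5, 2, 4, 7, 3, 8, 6, 1], r−c [-4, 0, -1, -3, 2, -2, 1, 7], r+c [6, 4, 7, 11, 8, 14, 13, 9] are all distinct, so no two queens attack.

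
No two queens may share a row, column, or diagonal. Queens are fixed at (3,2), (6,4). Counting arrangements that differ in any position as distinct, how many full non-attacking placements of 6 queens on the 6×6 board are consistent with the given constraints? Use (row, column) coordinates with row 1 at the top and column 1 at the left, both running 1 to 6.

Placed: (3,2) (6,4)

1

Branch on row 1: col 1 → 0; col 3 → 1; col 5 → 0; col 6 → 0.
Sum: 0 + 1 + 0 + 0 = 1.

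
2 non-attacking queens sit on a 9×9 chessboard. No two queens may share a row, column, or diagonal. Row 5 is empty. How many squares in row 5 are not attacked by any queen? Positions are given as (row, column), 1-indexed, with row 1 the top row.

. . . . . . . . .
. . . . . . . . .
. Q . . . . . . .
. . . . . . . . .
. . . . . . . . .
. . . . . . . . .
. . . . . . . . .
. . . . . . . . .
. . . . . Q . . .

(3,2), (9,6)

6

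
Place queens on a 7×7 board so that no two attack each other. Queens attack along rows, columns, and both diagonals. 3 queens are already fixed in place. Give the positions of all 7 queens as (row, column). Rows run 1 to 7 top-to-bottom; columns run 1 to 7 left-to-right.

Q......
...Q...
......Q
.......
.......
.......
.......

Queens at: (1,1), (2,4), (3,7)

(1,1) (2,4) (3,7) (4,3) (5,6) (6,2) (7,5)

Row 4: attacked by (1,1)→{1,4}; (2,4)→{2,4,6}; (3,7)→{6,7}. Safe: 3, 5. Place at column 3.
Row 5: attacked by (1,1)→{1,5}; (2,4)→{1,4,7}; (3,7)→{5,7}; (4,3)→{2,3,4}. Safe: 6. Place at column 6.
Row 6: attacked by (1,1)→{1,6}; (2,4)→{4}; (3,7)→{4,7}; (4,3)→{1,3,5}; (5,6)→{5,6,7}. Safe: 2. Place at column 2.
Row 7: attacked by (1,1)→{1,7}; (2,4)→{4}; (3,7)→{3,7}; (4,3)→{3,6}; (5,6)→{4,6}; (6,2)→{1,2,3}. Safe: 5. Place at column 5.
Columns [1, 4, 7, 3, 6, 2, 5], r−c [0, -2, -4, 1, -1, 4, 2], r+c [2, 6, 10, 7, 11, 8, 12] are all distinct, so no two queens attack.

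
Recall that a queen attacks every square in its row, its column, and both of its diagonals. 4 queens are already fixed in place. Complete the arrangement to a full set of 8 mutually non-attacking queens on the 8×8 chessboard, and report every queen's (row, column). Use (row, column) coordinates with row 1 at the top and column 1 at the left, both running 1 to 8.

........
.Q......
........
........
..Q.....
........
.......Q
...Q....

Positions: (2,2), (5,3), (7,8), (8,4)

(1,6) (2,2) (3,7) (4,1) (5,3) (6,5) (7,8) (8,4)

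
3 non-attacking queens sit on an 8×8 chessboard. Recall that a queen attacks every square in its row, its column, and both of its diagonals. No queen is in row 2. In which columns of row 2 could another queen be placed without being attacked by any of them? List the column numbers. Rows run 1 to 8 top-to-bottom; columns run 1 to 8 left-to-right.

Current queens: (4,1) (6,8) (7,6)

(4,1) attacks row 2 at column 1 and diagonals 3.
(6,8) attacks row 2 at column 8 and diagonals 4.
(7,6) attacks row 2 at column 6 and diagonals 1.
Attacked columns: {1, 3, 4, 6, 8}. Safe: {2, 5, 7}.

columns 2, 5, 7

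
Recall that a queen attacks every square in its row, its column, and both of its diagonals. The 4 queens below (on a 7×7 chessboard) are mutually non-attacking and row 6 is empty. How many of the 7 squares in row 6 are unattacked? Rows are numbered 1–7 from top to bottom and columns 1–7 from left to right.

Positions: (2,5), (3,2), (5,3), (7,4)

2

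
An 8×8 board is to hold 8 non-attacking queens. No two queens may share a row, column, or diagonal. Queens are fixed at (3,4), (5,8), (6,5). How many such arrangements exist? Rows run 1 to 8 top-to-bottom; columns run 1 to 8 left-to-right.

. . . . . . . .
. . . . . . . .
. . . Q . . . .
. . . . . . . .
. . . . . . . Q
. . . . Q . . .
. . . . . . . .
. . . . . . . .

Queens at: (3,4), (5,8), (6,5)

Branch on row 1: col 1 → 0; col 3 → 2; col 7 → 1.
Sum: 0 + 2 + 1 = 3.

3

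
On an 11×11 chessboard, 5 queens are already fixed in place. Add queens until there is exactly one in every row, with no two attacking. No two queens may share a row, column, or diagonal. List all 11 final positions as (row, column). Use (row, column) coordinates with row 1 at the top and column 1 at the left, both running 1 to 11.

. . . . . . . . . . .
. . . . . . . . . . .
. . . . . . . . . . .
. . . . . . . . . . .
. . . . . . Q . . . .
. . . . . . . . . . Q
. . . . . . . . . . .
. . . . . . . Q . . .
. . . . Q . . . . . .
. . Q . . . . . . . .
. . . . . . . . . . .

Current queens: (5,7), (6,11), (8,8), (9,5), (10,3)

(1,9) (2,6) (3,4) (4,1) (5,7) (6,11) (7,2) (8,8) (9,5) (10,3) (11,10)

Row 1: attacked by (5,7)→{3,7,11}; (6,11)→{6,11}; (8,8)→{1,8}; (9,5)→{5}; (10,3)→{3}. Safe: 2, 4, 9, 10. Place at column 9.
Row 2: attacked by (1,9)→{8,9,10}; (5,7)→{4,7,10}; (6,11)→{7,11}; (8,8)→{2,8}; (9,5)→{5}; (10,3)→{3,11}. Safe: 1, 6. Place at column 6.
Row 3: attacked by (1,9)→{7,9,11}; (2,6)→{5,6,7}; (5,7)→{5,7,9}; (6,11)→{8,11}; (8,8)→{3,8}; (9,5)→{5,11}; (10,3)→{3,10}. Safe: 1, 2, 4. Place at column 4.
Row 4: attacked by (1,9)→{6,9}; (2,6)→{4,6,8}; (3,4)→{3,4,5}; (5,7)→{6,7,8}; (6,11)→{9,11}; (8,8)→{4,8}; (9,5)→{5,10}; (10,3)→{3,9}. Safe: 1, 2. Place at column 1.
Row 7: attacked by (1,9)→{3,9}; (2,6)→{1,6,11}; (3,4)→{4,8}; (4,1)→{1,4}; (5,7)→{5,7,9}; (6,11)→{10,11}; (8,8)→{7,8,9}; (9,5)→{3,5,7}; (10,3)→{3,6}. Safe: 2. Place at column 2.
Row 11: attacked by (1,9)→{9}; (2,6)→{6}; (3,4)→{4}; (4,1)→{1,8}; (5,7)→{1,7}; (6,11)→{6,11}; (7,2)→{2,6}; (8,8)→{5,8,11}; (9,5)→{3,5,7}; (10,3)→{2,3,4}. Safe: 10. Place at column 10.
Columns [9, 6, 4, 1, 7, 11, 2, 8, 5, 3, 10], r−c [-8, -4, -1, 3, -2, -5, 5, 0, 4, 7, 1], r+c [10, 8, 7, 5, 12, 17, 9, 16, 14, 13, 21] are all distinct, so no two queens attack.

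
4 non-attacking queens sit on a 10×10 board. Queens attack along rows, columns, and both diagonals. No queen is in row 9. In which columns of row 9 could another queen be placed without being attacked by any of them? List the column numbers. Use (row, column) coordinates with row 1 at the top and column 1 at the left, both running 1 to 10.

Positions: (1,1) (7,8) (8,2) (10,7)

(1,1) attacks row 9 at column 1 and diagonals 9.
(7,8) attacks row 9 at column 8 and diagonals 6, 10.
(8,2) attacks row 9 at column 2 and diagonals 1, 3.
(10,7) attacks row 9 at column 7 and diagonals 6, 8.
Attacked columns: {1, 2, 3, 6, 7, 8, 9, 10}. Safe: {4, 5}.

columns 4, 5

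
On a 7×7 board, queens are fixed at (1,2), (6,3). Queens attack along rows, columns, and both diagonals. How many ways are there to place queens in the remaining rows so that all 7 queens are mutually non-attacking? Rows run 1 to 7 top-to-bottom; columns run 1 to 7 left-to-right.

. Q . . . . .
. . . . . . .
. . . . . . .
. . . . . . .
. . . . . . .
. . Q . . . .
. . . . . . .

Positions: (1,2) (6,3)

3

Branch on row 2: col 4 → 1; col 5 → 2; col 6 → 0.
Sum: 1 + 2 + 0 = 3.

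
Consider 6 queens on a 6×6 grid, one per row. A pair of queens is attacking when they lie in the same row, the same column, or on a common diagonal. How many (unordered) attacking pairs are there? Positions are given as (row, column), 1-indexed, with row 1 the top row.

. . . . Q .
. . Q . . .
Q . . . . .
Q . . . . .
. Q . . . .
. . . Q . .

Same column: (3,1)–(4,1) (column 1).
Same diagonal: (2,3)–(4,1) (|2−4| = |3−1| = 2); (3,1)–(6,4) (|3−6| = |1−4| = 3); (4,1)–(5,2) (|4−5| = |1−2| = 1).
Total attacking pairs: 4.

4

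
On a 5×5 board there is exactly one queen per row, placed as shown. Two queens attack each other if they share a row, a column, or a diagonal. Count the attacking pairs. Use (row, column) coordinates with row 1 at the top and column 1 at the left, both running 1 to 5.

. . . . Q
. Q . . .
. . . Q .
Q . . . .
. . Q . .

All columns are distinct and no two queens satisfy |Δrow| = |Δcol|, so no pair attacks.

0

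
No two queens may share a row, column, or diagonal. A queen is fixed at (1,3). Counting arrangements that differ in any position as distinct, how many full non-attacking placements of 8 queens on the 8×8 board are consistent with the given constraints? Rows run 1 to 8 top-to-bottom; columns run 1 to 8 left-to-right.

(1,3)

16

Branch on row 2: col 1 → 1; col 5 → 4; col 6 → 8; col 7 → 2; col 8 → 1.
Sum: 1 + 4 + 8 + 2 + 1 = 16.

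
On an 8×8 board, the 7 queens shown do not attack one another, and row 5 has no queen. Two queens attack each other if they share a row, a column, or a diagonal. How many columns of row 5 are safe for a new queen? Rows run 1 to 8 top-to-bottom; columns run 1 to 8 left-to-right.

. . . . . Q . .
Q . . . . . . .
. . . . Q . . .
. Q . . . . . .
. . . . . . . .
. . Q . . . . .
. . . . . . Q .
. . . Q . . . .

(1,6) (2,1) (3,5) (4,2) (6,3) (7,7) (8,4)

(1,6) attacks row 5 at column 6 and diagonals 2.
(2,1) attacks row 5 at column 1 and diagonals 4.
(3,5) attacks row 5 at column 5 and diagonals 3, 7.
(4,2) attacks row 5 at column 2 and diagonals 1, 3.
(6,3) attacks row 5 at column 3 and diagonals 2, 4.
(7,7) attacks row 5 at column 7 and diagonals 5.
(8,4) attacks row 5 at column 4 and diagonals 1, 7.
Attacked columns: {1, 2, 3, 4, 5, 6, 7}. Safe: {8}.

1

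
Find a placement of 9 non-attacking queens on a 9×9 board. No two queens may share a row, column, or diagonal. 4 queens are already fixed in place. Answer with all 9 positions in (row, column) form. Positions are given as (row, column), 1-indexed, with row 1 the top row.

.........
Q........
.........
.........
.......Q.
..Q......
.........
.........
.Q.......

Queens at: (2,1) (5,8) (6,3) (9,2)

(1,6) (2,1) (3,7) (4,4) (5,8) (6,3) (7,5) (8,9) (9,2)

Row 1: attacked by (2,1)→{1,2}; (5,8)→{4,8}; (6,3)→{3,8}; (9,2)→{2}. Safe: 5, 6, 7, 9. Place at column 6.
Row 3: attacked by (1,6)→{4,6,8}; (2,1)→{1,2}; (5,8)→{6,8}; (6,3)→{3,6}; (9,2)→{2,8}. Safe: 5, 7, 9. Place at column 7.
Row 4: attacked by (1,6)→{3,6,9}; (2,1)→{1,3}; (3,7)→{6,7,8}; (5,8)→{7,8,9}; (6,3)→{1,3,5}; (9,2)→{2,7}. Safe: 4. Place at column 4.
Row 7: attacked by (1,6)→{6}; (2,1)→{1,6}; (3,7)→{3,7}; (4,4)→{1,4,7}; (5,8)→{6,8}; (6,3)→{2,3,4}; (9,2)→{2,4}. Safe: 5, 9. Place at column 5.
Row 8: attacked by (1,6)→{6}; (2,1)→{1,7}; (3,7)→{2,7}; (4,4)→{4,8}; (5,8)→{5,8}; (6,3)→{1,3,5}; (7,5)→{4,5,6}; (9,2)→{1,2,3}. Safe: 9. Place at column 9.
Columns [6, 1, 7, 4, 8, 3, 5, 9, 2], r−c [-5, 1, -4, 0, -3, 3, 2, -1, 7], r+c [7, 3, 10, 8, 13, 9, 12, 17, 11] are all distinct, so no two queens attack.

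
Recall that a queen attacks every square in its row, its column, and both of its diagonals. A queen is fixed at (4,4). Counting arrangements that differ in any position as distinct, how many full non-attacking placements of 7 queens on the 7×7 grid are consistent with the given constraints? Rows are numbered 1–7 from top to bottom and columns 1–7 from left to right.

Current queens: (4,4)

Branch on row 1: col 2 → 2; col 3 → 2; col 5 → 2; col 6 → 2.
Sum: 2 + 2 + 2 + 2 = 8.

8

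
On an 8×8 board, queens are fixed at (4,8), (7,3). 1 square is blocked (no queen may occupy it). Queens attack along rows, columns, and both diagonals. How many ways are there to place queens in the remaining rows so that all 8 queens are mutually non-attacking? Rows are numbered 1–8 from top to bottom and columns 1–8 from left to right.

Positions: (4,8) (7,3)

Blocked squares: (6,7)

Branch on row 1: col 1 → 0; col 2 → 0; col 4 → 1; col 6 → 0; col 7 → 1.
Sum: 0 + 0 + 1 + 0 + 1 = 2.

2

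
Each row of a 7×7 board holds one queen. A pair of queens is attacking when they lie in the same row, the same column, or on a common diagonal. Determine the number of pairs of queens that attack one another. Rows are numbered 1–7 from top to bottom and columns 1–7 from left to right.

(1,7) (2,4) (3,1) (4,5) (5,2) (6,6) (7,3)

0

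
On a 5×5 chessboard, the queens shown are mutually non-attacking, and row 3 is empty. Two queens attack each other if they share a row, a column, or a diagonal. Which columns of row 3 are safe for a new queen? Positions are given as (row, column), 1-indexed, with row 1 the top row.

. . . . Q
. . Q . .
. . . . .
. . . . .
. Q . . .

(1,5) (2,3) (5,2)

(1,5) attacks row 3 at column 5 and diagonals 3.
(2,3) attacks row 3 at column 3 and diagonals 2, 4.
(5,2) attacks row 3 at column 2 and diagonals 4.
Attacked columns: {2, 3, 4, 5}. Safe: {1}.

columns 1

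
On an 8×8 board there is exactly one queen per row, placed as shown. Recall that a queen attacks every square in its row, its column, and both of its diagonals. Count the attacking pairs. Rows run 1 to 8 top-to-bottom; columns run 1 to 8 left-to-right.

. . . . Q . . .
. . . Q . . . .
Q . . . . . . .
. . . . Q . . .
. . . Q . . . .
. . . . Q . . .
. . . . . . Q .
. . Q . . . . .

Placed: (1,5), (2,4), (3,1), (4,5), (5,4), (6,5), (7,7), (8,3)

8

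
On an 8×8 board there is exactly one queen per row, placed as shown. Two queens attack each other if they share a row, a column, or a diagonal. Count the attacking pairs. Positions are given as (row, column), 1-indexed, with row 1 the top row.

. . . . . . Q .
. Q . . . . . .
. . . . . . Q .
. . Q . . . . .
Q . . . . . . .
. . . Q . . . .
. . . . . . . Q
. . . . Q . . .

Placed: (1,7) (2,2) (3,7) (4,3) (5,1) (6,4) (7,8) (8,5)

Same column: (1,7)–(3,7) (column 7).
Same diagonal: (3,7)–(6,4) (|3−6| = |7−4| = 3).
Total attacking pairs: 2.

2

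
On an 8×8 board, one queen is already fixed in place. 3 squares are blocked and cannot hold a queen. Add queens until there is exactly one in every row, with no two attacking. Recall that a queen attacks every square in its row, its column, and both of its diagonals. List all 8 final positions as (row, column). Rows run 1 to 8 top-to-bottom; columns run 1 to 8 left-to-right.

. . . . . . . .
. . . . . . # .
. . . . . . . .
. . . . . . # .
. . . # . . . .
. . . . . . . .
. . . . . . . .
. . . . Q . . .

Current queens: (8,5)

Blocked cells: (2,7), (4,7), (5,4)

(1,8) (2,4) (3,1) (4,3) (5,6) (6,2) (7,7) (8,5)

Row 1: attacked by (8,5)→{5}. Safe: 1, 2, 3, 4, 6, 7, 8. Place at column 8.
Row 2: attacked by (1,8)→{7,8}; (8,5)→{5}. Blocked: 7. Safe: 1, 2, 3, 4, 6. Place at column 4.
Row 3: attacked by (1,8)→{6,8}; (2,4)→{3,4,5}; (8,5)→{5}. Safe: 1, 2, 7. Place at column 1.
Row 4: attacked by (1,8)→{5,8}; (2,4)→{2,4,6}; (3,1)→{1,2}; (8,5)→{1,5}. Blocked: 7. Safe: 3. Place at column 3.
Row 5: attacked by (1,8)→{4,8}; (2,4)→{1,4,7}; (3,1)→{1,3}; (4,3)→{2,3,4}; (8,5)→{2,5,8}. Blocked: 4. Safe: 6. Place at column 6.
Row 6: attacked by (1,8)→{3,8}; (2,4)→{4,8}; (3,1)→{1,4}; (4,3)→{1,3,5}; (5,6)→{5,6,7}; (8,5)→{3,5,7}. Safe: 2. Place at column 2.
Row 7: attacked by (1,8)→{2,8}; (2,4)→{4}; (3,1)→{1,5}; (4,3)→{3,6}; (5,6)→{4,6,8}; (6,2)→{1,2,3}; (8,5)→{4,5,6}. Safe: 7. Place at column 7.
Columns [8, 4, 1, 3, 6, 2, 7, 5], r−c [-7, -2, 2, 1, -1, 4, 0, 3], r+c [9, 6, 4, 7, 11, 8, 14, 13] are all distinct, so no two queens attack.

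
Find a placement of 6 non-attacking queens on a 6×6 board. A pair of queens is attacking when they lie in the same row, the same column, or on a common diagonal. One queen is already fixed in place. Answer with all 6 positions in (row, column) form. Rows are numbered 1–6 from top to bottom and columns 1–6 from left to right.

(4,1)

Row 1: attacked by (4,1)→{1,4}. Safe: 2, 3, 5, 6. Place at column 2.
Row 2: attacked by (1,2)→{1,2,3}; (4,1)→{1,3}. Safe: 4, 5, 6. Place at column 4.
Row 3: attacked by (1,2)→{2,4}; (2,4)→{3,4,5}; (4,1)→{1,2}. Safe: 6. Place at column 6.
Row 5: attacked by (1,2)→{2,6}; (2,4)→{1,4}; (3,6)→{4,6}; (4,1)→{1,2}. Safe: 3, 5. Place at column 3.
Row 6: attacked by (1,2)→{2}; (2,4)→{4}; (3,6)→{3,6}; (4,1)→{1,3}; (5,3)→{2,3,4}. Safe: 5. Place at column 5.
Columns [2, 4, 6, 1, 3, 5], r−c [-1, -2, -3, 3, 2, 1], r+c [3, 6, 9, 5, 8, 11] are all distinct, so no two queens attack.

(1,2) (2,4) (3,6) (4,1) (5,3) (6,5)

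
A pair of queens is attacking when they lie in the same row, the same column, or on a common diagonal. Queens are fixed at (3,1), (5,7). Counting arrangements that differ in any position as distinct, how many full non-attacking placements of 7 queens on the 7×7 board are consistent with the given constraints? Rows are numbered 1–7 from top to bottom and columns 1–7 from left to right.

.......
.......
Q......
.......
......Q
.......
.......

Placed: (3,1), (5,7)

Branch on row 1: col 2 → 1; col 4 → 0; col 5 → 0; col 6 → 1.
Sum: 1 + 0 + 0 + 1 = 2.

2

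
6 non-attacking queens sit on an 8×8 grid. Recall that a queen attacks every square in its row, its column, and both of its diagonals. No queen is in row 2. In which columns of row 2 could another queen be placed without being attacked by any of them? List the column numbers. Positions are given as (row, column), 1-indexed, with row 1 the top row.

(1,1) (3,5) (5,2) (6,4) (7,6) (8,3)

columns 7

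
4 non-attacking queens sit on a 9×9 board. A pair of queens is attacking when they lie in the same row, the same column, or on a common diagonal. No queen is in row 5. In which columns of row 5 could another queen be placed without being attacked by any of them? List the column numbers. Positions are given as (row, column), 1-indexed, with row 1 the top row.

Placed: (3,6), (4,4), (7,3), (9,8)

columns 2, 7, 9

(3,6) attacks row 5 at column 6 and diagonals 4, 8.
(4,4) attacks row 5 at column 4 and diagonals 3, 5.
(7,3) attacks row 5 at column 3 and diagonals 1, 5.
(9,8) attacks row 5 at column 8 and diagonals 4.
Attacked columns: {1, 3, 4, 5, 6, 8}. Safe: {2, 7, 9}.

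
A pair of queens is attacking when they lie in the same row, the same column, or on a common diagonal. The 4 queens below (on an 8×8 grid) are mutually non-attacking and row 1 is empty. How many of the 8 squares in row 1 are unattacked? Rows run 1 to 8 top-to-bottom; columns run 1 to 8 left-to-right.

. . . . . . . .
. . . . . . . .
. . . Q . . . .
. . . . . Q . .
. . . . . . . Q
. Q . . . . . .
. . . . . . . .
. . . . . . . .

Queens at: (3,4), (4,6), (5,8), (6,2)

2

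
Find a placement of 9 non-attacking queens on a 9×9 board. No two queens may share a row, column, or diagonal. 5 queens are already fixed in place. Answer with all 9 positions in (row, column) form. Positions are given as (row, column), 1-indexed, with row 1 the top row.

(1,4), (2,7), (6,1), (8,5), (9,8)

(1,4) (2,7) (3,9) (4,2) (5,6) (6,1) (7,3) (8,5) (9,8)

Row 3: attacked by (1,4)→{2,4,6}; (2,7)→{6,7,8}; (6,1)→{1,4}; (8,5)→{5}; (9,8)→{2,8}. Safe: 3, 9. Place at column 9.
Row 4: attacked by (1,4)→{1,4,7}; (2,7)→{5,7,9}; (3,9)→{8,9}; (6,1)→{1,3}; (8,5)→{1,5,9}; (9,8)→{3,8}. Safe: 2, 6. Place at column 2.
Row 5: attacked by (1,4)→{4,8}; (2,7)→{4,7}; (3,9)→{7,9}; (4,2)→{1,2,3}; (6,1)→{1,2}; (8,5)→{2,5,8}; (9,8)→{4,8}. Safe: 6. Place at column 6.
Row 7: attacked by (1,4)→{4}; (2,7)→{2,7}; (3,9)→{5,9}; (4,2)→{2,5}; (5,6)→{4,6,8}; (6,1)→{1,2}; (8,5)→{4,5,6}; (9,8)→{6,8}. Safe: 3. Place at column 3.
Columns [4, 7, 9, 2, 6, 1, 3, 5, 8], r−c [-3, -5, -6, 2, -1, 5, 4, 3, 1], r+c [5, 9, 12, 6, 11, 7, 10, 13, 17] are all distinct, so no two queens attack.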